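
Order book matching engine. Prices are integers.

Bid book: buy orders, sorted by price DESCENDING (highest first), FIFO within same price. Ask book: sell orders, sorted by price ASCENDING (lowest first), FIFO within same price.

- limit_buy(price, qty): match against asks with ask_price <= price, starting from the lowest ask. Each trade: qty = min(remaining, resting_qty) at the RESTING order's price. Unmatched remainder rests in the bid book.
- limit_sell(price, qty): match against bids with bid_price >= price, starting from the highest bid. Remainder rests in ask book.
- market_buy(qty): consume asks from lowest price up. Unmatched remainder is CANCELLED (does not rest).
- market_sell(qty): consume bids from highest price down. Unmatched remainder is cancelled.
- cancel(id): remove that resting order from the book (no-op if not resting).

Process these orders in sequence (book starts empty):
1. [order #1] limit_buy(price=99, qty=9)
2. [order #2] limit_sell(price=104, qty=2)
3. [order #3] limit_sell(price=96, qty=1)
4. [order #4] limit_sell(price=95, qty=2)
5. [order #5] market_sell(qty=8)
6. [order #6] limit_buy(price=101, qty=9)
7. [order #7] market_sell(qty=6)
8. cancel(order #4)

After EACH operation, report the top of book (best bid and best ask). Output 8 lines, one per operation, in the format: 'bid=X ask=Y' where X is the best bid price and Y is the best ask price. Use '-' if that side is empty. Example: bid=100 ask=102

Answer: bid=99 ask=-
bid=99 ask=104
bid=99 ask=104
bid=99 ask=104
bid=- ask=104
bid=101 ask=104
bid=101 ask=104
bid=101 ask=104

Derivation:
After op 1 [order #1] limit_buy(price=99, qty=9): fills=none; bids=[#1:9@99] asks=[-]
After op 2 [order #2] limit_sell(price=104, qty=2): fills=none; bids=[#1:9@99] asks=[#2:2@104]
After op 3 [order #3] limit_sell(price=96, qty=1): fills=#1x#3:1@99; bids=[#1:8@99] asks=[#2:2@104]
After op 4 [order #4] limit_sell(price=95, qty=2): fills=#1x#4:2@99; bids=[#1:6@99] asks=[#2:2@104]
After op 5 [order #5] market_sell(qty=8): fills=#1x#5:6@99; bids=[-] asks=[#2:2@104]
After op 6 [order #6] limit_buy(price=101, qty=9): fills=none; bids=[#6:9@101] asks=[#2:2@104]
After op 7 [order #7] market_sell(qty=6): fills=#6x#7:6@101; bids=[#6:3@101] asks=[#2:2@104]
After op 8 cancel(order #4): fills=none; bids=[#6:3@101] asks=[#2:2@104]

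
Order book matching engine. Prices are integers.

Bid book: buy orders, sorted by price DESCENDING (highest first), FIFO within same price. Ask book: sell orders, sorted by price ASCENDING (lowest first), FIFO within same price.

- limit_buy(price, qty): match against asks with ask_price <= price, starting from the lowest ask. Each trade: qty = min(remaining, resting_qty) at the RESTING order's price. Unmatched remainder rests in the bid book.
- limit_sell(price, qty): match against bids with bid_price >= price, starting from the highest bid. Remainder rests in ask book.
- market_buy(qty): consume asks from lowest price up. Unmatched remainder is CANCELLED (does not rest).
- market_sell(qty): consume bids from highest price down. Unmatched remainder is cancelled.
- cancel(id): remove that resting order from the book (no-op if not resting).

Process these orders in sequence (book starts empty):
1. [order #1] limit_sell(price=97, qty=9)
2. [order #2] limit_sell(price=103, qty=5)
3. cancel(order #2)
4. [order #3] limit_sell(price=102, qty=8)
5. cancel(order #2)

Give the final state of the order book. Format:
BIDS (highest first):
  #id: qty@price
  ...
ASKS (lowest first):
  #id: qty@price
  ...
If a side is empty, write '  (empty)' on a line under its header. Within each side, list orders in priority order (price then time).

Answer: BIDS (highest first):
  (empty)
ASKS (lowest first):
  #1: 9@97
  #3: 8@102

Derivation:
After op 1 [order #1] limit_sell(price=97, qty=9): fills=none; bids=[-] asks=[#1:9@97]
After op 2 [order #2] limit_sell(price=103, qty=5): fills=none; bids=[-] asks=[#1:9@97 #2:5@103]
After op 3 cancel(order #2): fills=none; bids=[-] asks=[#1:9@97]
After op 4 [order #3] limit_sell(price=102, qty=8): fills=none; bids=[-] asks=[#1:9@97 #3:8@102]
After op 5 cancel(order #2): fills=none; bids=[-] asks=[#1:9@97 #3:8@102]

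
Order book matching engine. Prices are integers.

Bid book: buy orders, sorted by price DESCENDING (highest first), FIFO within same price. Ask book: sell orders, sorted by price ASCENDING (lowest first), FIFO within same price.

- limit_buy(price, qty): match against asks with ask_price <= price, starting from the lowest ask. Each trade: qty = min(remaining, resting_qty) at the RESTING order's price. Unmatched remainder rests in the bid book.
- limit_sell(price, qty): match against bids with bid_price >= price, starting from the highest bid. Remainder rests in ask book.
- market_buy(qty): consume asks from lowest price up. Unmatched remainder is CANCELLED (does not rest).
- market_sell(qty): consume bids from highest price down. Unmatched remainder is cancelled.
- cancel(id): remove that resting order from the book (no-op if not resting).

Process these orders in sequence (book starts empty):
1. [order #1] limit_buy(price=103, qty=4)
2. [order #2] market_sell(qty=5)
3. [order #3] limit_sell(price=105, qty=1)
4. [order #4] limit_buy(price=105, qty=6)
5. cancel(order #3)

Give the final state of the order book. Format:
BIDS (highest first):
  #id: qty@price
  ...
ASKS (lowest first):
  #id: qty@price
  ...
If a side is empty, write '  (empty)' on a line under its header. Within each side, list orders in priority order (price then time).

Answer: BIDS (highest first):
  #4: 5@105
ASKS (lowest first):
  (empty)

Derivation:
After op 1 [order #1] limit_buy(price=103, qty=4): fills=none; bids=[#1:4@103] asks=[-]
After op 2 [order #2] market_sell(qty=5): fills=#1x#2:4@103; bids=[-] asks=[-]
After op 3 [order #3] limit_sell(price=105, qty=1): fills=none; bids=[-] asks=[#3:1@105]
After op 4 [order #4] limit_buy(price=105, qty=6): fills=#4x#3:1@105; bids=[#4:5@105] asks=[-]
After op 5 cancel(order #3): fills=none; bids=[#4:5@105] asks=[-]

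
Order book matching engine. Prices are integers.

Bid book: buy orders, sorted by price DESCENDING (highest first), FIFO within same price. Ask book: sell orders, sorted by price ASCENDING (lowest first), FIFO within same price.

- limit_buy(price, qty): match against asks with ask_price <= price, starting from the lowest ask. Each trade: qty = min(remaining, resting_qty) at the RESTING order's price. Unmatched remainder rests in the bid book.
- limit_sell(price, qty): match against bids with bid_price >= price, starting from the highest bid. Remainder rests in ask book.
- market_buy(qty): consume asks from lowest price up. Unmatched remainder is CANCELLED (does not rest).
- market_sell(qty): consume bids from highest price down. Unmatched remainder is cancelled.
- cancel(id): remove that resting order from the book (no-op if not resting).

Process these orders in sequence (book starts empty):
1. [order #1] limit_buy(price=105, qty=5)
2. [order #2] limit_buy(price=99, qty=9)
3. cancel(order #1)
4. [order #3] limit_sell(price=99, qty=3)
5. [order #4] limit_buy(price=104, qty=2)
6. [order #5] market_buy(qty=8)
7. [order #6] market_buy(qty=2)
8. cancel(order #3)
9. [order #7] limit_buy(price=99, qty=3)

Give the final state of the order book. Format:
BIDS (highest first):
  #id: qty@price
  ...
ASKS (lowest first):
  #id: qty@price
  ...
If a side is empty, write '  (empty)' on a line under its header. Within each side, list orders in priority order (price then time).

Answer: BIDS (highest first):
  #4: 2@104
  #2: 6@99
  #7: 3@99
ASKS (lowest first):
  (empty)

Derivation:
After op 1 [order #1] limit_buy(price=105, qty=5): fills=none; bids=[#1:5@105] asks=[-]
After op 2 [order #2] limit_buy(price=99, qty=9): fills=none; bids=[#1:5@105 #2:9@99] asks=[-]
After op 3 cancel(order #1): fills=none; bids=[#2:9@99] asks=[-]
After op 4 [order #3] limit_sell(price=99, qty=3): fills=#2x#3:3@99; bids=[#2:6@99] asks=[-]
After op 5 [order #4] limit_buy(price=104, qty=2): fills=none; bids=[#4:2@104 #2:6@99] asks=[-]
After op 6 [order #5] market_buy(qty=8): fills=none; bids=[#4:2@104 #2:6@99] asks=[-]
After op 7 [order #6] market_buy(qty=2): fills=none; bids=[#4:2@104 #2:6@99] asks=[-]
After op 8 cancel(order #3): fills=none; bids=[#4:2@104 #2:6@99] asks=[-]
After op 9 [order #7] limit_buy(price=99, qty=3): fills=none; bids=[#4:2@104 #2:6@99 #7:3@99] asks=[-]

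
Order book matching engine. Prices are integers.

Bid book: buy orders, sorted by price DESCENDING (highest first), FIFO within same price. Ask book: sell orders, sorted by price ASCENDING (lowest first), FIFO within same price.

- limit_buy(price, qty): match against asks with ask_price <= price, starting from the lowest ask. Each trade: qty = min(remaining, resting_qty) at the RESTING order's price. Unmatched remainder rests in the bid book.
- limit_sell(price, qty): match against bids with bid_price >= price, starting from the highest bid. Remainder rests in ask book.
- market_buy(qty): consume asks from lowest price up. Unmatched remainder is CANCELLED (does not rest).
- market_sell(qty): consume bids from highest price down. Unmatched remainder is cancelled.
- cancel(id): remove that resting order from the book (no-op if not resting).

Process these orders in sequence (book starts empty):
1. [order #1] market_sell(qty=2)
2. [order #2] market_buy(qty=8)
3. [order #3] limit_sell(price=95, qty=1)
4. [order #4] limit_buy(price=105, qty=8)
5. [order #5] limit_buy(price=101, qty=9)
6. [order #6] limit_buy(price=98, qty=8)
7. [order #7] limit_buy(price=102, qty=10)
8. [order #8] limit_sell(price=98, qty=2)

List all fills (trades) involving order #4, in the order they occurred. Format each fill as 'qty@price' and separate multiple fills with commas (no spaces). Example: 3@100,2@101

Answer: 1@95,2@105

Derivation:
After op 1 [order #1] market_sell(qty=2): fills=none; bids=[-] asks=[-]
After op 2 [order #2] market_buy(qty=8): fills=none; bids=[-] asks=[-]
After op 3 [order #3] limit_sell(price=95, qty=1): fills=none; bids=[-] asks=[#3:1@95]
After op 4 [order #4] limit_buy(price=105, qty=8): fills=#4x#3:1@95; bids=[#4:7@105] asks=[-]
After op 5 [order #5] limit_buy(price=101, qty=9): fills=none; bids=[#4:7@105 #5:9@101] asks=[-]
After op 6 [order #6] limit_buy(price=98, qty=8): fills=none; bids=[#4:7@105 #5:9@101 #6:8@98] asks=[-]
After op 7 [order #7] limit_buy(price=102, qty=10): fills=none; bids=[#4:7@105 #7:10@102 #5:9@101 #6:8@98] asks=[-]
After op 8 [order #8] limit_sell(price=98, qty=2): fills=#4x#8:2@105; bids=[#4:5@105 #7:10@102 #5:9@101 #6:8@98] asks=[-]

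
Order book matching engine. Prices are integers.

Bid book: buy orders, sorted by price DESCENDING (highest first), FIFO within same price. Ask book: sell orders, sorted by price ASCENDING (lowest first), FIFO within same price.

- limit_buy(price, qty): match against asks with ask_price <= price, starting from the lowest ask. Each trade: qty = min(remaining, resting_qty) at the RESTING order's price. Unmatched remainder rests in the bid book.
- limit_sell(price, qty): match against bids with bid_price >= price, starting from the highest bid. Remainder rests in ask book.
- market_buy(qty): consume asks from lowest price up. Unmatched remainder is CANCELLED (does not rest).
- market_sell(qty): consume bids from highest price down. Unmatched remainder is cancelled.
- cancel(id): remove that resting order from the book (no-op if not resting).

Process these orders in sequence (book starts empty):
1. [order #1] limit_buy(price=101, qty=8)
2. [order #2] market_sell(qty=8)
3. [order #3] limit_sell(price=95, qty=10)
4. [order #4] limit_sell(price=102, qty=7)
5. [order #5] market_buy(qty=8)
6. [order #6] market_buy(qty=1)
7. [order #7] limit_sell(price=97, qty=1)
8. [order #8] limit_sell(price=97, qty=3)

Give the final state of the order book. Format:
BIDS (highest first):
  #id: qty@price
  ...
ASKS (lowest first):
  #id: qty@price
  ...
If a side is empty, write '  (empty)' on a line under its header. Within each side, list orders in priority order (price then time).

Answer: BIDS (highest first):
  (empty)
ASKS (lowest first):
  #3: 1@95
  #7: 1@97
  #8: 3@97
  #4: 7@102

Derivation:
After op 1 [order #1] limit_buy(price=101, qty=8): fills=none; bids=[#1:8@101] asks=[-]
After op 2 [order #2] market_sell(qty=8): fills=#1x#2:8@101; bids=[-] asks=[-]
After op 3 [order #3] limit_sell(price=95, qty=10): fills=none; bids=[-] asks=[#3:10@95]
After op 4 [order #4] limit_sell(price=102, qty=7): fills=none; bids=[-] asks=[#3:10@95 #4:7@102]
After op 5 [order #5] market_buy(qty=8): fills=#5x#3:8@95; bids=[-] asks=[#3:2@95 #4:7@102]
After op 6 [order #6] market_buy(qty=1): fills=#6x#3:1@95; bids=[-] asks=[#3:1@95 #4:7@102]
After op 7 [order #7] limit_sell(price=97, qty=1): fills=none; bids=[-] asks=[#3:1@95 #7:1@97 #4:7@102]
After op 8 [order #8] limit_sell(price=97, qty=3): fills=none; bids=[-] asks=[#3:1@95 #7:1@97 #8:3@97 #4:7@102]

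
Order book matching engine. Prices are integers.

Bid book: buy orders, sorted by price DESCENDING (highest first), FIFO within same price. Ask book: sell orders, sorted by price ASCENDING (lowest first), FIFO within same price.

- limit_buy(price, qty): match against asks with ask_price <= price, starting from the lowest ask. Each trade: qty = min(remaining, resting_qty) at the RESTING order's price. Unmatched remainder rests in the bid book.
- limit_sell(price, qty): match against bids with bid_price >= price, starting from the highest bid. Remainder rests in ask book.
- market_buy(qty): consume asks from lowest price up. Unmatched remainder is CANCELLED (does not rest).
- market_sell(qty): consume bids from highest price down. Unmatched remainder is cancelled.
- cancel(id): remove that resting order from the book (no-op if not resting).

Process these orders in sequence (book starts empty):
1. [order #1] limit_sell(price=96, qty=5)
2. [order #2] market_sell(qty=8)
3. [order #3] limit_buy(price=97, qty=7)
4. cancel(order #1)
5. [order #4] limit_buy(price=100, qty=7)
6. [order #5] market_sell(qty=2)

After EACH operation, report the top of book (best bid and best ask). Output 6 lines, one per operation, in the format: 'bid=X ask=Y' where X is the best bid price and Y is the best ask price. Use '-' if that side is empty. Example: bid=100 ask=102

After op 1 [order #1] limit_sell(price=96, qty=5): fills=none; bids=[-] asks=[#1:5@96]
After op 2 [order #2] market_sell(qty=8): fills=none; bids=[-] asks=[#1:5@96]
After op 3 [order #3] limit_buy(price=97, qty=7): fills=#3x#1:5@96; bids=[#3:2@97] asks=[-]
After op 4 cancel(order #1): fills=none; bids=[#3:2@97] asks=[-]
After op 5 [order #4] limit_buy(price=100, qty=7): fills=none; bids=[#4:7@100 #3:2@97] asks=[-]
After op 6 [order #5] market_sell(qty=2): fills=#4x#5:2@100; bids=[#4:5@100 #3:2@97] asks=[-]

Answer: bid=- ask=96
bid=- ask=96
bid=97 ask=-
bid=97 ask=-
bid=100 ask=-
bid=100 ask=-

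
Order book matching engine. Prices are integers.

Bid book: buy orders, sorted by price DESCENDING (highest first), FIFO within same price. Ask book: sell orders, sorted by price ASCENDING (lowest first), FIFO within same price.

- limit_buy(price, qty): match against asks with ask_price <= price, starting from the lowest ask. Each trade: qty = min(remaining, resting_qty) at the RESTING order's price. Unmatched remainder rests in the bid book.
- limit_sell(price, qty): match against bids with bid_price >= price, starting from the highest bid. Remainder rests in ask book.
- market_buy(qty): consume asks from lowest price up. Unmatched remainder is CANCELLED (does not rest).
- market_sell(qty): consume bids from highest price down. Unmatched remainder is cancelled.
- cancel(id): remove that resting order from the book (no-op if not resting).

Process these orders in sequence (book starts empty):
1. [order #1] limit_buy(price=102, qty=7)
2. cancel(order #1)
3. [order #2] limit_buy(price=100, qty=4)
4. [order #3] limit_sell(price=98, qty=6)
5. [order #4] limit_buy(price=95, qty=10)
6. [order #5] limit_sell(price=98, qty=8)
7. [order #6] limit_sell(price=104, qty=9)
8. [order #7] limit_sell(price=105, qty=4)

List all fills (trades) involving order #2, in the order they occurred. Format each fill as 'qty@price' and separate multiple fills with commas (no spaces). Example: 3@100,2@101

Answer: 4@100

Derivation:
After op 1 [order #1] limit_buy(price=102, qty=7): fills=none; bids=[#1:7@102] asks=[-]
After op 2 cancel(order #1): fills=none; bids=[-] asks=[-]
After op 3 [order #2] limit_buy(price=100, qty=4): fills=none; bids=[#2:4@100] asks=[-]
After op 4 [order #3] limit_sell(price=98, qty=6): fills=#2x#3:4@100; bids=[-] asks=[#3:2@98]
After op 5 [order #4] limit_buy(price=95, qty=10): fills=none; bids=[#4:10@95] asks=[#3:2@98]
After op 6 [order #5] limit_sell(price=98, qty=8): fills=none; bids=[#4:10@95] asks=[#3:2@98 #5:8@98]
After op 7 [order #6] limit_sell(price=104, qty=9): fills=none; bids=[#4:10@95] asks=[#3:2@98 #5:8@98 #6:9@104]
After op 8 [order #7] limit_sell(price=105, qty=4): fills=none; bids=[#4:10@95] asks=[#3:2@98 #5:8@98 #6:9@104 #7:4@105]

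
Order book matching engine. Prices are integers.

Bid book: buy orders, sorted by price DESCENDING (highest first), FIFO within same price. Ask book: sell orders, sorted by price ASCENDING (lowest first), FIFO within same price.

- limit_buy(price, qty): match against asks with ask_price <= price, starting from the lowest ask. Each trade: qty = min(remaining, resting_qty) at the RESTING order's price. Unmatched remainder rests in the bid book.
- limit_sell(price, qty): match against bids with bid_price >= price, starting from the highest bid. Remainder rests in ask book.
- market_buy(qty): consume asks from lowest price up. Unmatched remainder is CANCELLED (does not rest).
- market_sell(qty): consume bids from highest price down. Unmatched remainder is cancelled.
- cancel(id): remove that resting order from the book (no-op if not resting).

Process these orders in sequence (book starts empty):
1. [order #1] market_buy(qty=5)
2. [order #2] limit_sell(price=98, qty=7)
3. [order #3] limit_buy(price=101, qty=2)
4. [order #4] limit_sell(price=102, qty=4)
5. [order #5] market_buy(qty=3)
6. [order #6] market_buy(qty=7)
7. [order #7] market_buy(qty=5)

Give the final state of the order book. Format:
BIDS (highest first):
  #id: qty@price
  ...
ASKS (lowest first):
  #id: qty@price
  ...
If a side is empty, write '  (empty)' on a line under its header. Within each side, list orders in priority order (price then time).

Answer: BIDS (highest first):
  (empty)
ASKS (lowest first):
  (empty)

Derivation:
After op 1 [order #1] market_buy(qty=5): fills=none; bids=[-] asks=[-]
After op 2 [order #2] limit_sell(price=98, qty=7): fills=none; bids=[-] asks=[#2:7@98]
After op 3 [order #3] limit_buy(price=101, qty=2): fills=#3x#2:2@98; bids=[-] asks=[#2:5@98]
After op 4 [order #4] limit_sell(price=102, qty=4): fills=none; bids=[-] asks=[#2:5@98 #4:4@102]
After op 5 [order #5] market_buy(qty=3): fills=#5x#2:3@98; bids=[-] asks=[#2:2@98 #4:4@102]
After op 6 [order #6] market_buy(qty=7): fills=#6x#2:2@98 #6x#4:4@102; bids=[-] asks=[-]
After op 7 [order #7] market_buy(qty=5): fills=none; bids=[-] asks=[-]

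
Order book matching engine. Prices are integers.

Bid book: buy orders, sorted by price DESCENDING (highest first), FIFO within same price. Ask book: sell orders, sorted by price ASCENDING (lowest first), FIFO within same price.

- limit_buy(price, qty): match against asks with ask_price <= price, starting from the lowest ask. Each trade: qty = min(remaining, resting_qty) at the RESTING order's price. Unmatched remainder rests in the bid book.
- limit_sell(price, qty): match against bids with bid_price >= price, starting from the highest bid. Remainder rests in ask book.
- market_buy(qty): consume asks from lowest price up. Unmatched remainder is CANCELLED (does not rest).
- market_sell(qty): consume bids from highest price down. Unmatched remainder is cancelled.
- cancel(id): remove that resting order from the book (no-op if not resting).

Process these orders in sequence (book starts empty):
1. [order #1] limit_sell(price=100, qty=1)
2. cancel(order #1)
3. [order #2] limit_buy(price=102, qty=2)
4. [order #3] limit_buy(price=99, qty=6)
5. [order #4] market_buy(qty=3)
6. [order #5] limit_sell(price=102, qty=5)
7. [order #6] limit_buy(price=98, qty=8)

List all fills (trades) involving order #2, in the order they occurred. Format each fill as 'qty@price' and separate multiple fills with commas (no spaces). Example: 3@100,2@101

After op 1 [order #1] limit_sell(price=100, qty=1): fills=none; bids=[-] asks=[#1:1@100]
After op 2 cancel(order #1): fills=none; bids=[-] asks=[-]
After op 3 [order #2] limit_buy(price=102, qty=2): fills=none; bids=[#2:2@102] asks=[-]
After op 4 [order #3] limit_buy(price=99, qty=6): fills=none; bids=[#2:2@102 #3:6@99] asks=[-]
After op 5 [order #4] market_buy(qty=3): fills=none; bids=[#2:2@102 #3:6@99] asks=[-]
After op 6 [order #5] limit_sell(price=102, qty=5): fills=#2x#5:2@102; bids=[#3:6@99] asks=[#5:3@102]
After op 7 [order #6] limit_buy(price=98, qty=8): fills=none; bids=[#3:6@99 #6:8@98] asks=[#5:3@102]

Answer: 2@102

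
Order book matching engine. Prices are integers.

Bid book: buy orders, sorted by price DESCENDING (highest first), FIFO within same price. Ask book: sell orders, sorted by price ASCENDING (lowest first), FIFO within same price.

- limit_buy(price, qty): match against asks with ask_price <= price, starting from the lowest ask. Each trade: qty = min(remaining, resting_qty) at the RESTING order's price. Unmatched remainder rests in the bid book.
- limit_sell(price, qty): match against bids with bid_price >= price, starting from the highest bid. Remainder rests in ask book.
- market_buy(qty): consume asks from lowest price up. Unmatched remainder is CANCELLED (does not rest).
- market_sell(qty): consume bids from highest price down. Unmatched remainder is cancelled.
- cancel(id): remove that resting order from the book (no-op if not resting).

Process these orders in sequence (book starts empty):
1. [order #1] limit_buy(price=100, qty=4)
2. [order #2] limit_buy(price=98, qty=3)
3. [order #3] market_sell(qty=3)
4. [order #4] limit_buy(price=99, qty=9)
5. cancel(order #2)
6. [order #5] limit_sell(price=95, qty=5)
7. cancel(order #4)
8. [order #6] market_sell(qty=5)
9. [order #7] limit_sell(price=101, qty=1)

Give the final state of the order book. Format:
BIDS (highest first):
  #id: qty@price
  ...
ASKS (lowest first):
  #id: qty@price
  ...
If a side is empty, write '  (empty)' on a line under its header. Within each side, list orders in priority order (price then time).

Answer: BIDS (highest first):
  (empty)
ASKS (lowest first):
  #7: 1@101

Derivation:
After op 1 [order #1] limit_buy(price=100, qty=4): fills=none; bids=[#1:4@100] asks=[-]
After op 2 [order #2] limit_buy(price=98, qty=3): fills=none; bids=[#1:4@100 #2:3@98] asks=[-]
After op 3 [order #3] market_sell(qty=3): fills=#1x#3:3@100; bids=[#1:1@100 #2:3@98] asks=[-]
After op 4 [order #4] limit_buy(price=99, qty=9): fills=none; bids=[#1:1@100 #4:9@99 #2:3@98] asks=[-]
After op 5 cancel(order #2): fills=none; bids=[#1:1@100 #4:9@99] asks=[-]
After op 6 [order #5] limit_sell(price=95, qty=5): fills=#1x#5:1@100 #4x#5:4@99; bids=[#4:5@99] asks=[-]
After op 7 cancel(order #4): fills=none; bids=[-] asks=[-]
After op 8 [order #6] market_sell(qty=5): fills=none; bids=[-] asks=[-]
After op 9 [order #7] limit_sell(price=101, qty=1): fills=none; bids=[-] asks=[#7:1@101]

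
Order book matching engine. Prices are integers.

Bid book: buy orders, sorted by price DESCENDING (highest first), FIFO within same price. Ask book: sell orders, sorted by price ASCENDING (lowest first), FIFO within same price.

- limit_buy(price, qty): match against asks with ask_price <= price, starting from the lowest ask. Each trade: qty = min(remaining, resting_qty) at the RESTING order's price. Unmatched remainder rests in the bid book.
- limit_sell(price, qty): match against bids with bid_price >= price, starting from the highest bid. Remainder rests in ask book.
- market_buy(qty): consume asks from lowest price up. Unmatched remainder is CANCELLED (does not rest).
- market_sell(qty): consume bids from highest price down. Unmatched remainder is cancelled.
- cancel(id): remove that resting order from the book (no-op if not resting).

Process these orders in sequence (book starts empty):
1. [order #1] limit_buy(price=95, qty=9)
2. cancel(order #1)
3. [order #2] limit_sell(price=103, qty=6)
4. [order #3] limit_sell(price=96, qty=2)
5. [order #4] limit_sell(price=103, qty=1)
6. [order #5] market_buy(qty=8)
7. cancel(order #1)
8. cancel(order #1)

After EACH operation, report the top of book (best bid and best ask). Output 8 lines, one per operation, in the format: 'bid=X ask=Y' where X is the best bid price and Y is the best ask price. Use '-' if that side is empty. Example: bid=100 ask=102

After op 1 [order #1] limit_buy(price=95, qty=9): fills=none; bids=[#1:9@95] asks=[-]
After op 2 cancel(order #1): fills=none; bids=[-] asks=[-]
After op 3 [order #2] limit_sell(price=103, qty=6): fills=none; bids=[-] asks=[#2:6@103]
After op 4 [order #3] limit_sell(price=96, qty=2): fills=none; bids=[-] asks=[#3:2@96 #2:6@103]
After op 5 [order #4] limit_sell(price=103, qty=1): fills=none; bids=[-] asks=[#3:2@96 #2:6@103 #4:1@103]
After op 6 [order #5] market_buy(qty=8): fills=#5x#3:2@96 #5x#2:6@103; bids=[-] asks=[#4:1@103]
After op 7 cancel(order #1): fills=none; bids=[-] asks=[#4:1@103]
After op 8 cancel(order #1): fills=none; bids=[-] asks=[#4:1@103]

Answer: bid=95 ask=-
bid=- ask=-
bid=- ask=103
bid=- ask=96
bid=- ask=96
bid=- ask=103
bid=- ask=103
bid=- ask=103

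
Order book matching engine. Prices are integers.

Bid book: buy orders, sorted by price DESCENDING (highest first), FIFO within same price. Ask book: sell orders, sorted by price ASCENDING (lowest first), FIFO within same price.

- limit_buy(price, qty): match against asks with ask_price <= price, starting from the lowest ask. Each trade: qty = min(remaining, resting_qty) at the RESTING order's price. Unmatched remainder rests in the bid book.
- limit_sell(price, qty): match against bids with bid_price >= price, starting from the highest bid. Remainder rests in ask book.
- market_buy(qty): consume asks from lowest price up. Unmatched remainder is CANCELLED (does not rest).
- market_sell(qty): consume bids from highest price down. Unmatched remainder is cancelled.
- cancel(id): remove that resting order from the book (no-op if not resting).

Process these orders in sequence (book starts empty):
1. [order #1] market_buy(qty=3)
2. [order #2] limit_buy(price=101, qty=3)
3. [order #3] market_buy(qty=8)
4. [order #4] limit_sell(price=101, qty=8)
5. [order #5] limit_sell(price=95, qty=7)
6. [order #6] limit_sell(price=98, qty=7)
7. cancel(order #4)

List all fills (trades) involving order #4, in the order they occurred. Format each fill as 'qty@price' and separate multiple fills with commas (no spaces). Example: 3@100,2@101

After op 1 [order #1] market_buy(qty=3): fills=none; bids=[-] asks=[-]
After op 2 [order #2] limit_buy(price=101, qty=3): fills=none; bids=[#2:3@101] asks=[-]
After op 3 [order #3] market_buy(qty=8): fills=none; bids=[#2:3@101] asks=[-]
After op 4 [order #4] limit_sell(price=101, qty=8): fills=#2x#4:3@101; bids=[-] asks=[#4:5@101]
After op 5 [order #5] limit_sell(price=95, qty=7): fills=none; bids=[-] asks=[#5:7@95 #4:5@101]
After op 6 [order #6] limit_sell(price=98, qty=7): fills=none; bids=[-] asks=[#5:7@95 #6:7@98 #4:5@101]
After op 7 cancel(order #4): fills=none; bids=[-] asks=[#5:7@95 #6:7@98]

Answer: 3@101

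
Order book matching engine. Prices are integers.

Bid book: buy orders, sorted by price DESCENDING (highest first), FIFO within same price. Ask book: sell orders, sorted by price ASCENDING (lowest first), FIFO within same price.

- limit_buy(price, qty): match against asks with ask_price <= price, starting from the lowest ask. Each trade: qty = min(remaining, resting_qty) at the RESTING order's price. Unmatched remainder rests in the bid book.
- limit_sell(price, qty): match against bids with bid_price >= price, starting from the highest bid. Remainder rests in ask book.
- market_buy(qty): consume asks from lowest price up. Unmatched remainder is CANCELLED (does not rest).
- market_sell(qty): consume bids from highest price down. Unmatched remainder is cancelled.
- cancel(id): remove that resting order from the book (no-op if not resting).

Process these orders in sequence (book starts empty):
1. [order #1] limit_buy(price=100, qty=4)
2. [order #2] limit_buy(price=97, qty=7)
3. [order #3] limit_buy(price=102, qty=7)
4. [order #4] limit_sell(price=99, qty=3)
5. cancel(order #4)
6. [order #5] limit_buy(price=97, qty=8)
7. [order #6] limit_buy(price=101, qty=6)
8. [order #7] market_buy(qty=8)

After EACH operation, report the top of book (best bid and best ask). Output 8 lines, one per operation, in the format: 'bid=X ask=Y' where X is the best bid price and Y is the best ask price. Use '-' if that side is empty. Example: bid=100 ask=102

After op 1 [order #1] limit_buy(price=100, qty=4): fills=none; bids=[#1:4@100] asks=[-]
After op 2 [order #2] limit_buy(price=97, qty=7): fills=none; bids=[#1:4@100 #2:7@97] asks=[-]
After op 3 [order #3] limit_buy(price=102, qty=7): fills=none; bids=[#3:7@102 #1:4@100 #2:7@97] asks=[-]
After op 4 [order #4] limit_sell(price=99, qty=3): fills=#3x#4:3@102; bids=[#3:4@102 #1:4@100 #2:7@97] asks=[-]
After op 5 cancel(order #4): fills=none; bids=[#3:4@102 #1:4@100 #2:7@97] asks=[-]
After op 6 [order #5] limit_buy(price=97, qty=8): fills=none; bids=[#3:4@102 #1:4@100 #2:7@97 #5:8@97] asks=[-]
After op 7 [order #6] limit_buy(price=101, qty=6): fills=none; bids=[#3:4@102 #6:6@101 #1:4@100 #2:7@97 #5:8@97] asks=[-]
After op 8 [order #7] market_buy(qty=8): fills=none; bids=[#3:4@102 #6:6@101 #1:4@100 #2:7@97 #5:8@97] asks=[-]

Answer: bid=100 ask=-
bid=100 ask=-
bid=102 ask=-
bid=102 ask=-
bid=102 ask=-
bid=102 ask=-
bid=102 ask=-
bid=102 ask=-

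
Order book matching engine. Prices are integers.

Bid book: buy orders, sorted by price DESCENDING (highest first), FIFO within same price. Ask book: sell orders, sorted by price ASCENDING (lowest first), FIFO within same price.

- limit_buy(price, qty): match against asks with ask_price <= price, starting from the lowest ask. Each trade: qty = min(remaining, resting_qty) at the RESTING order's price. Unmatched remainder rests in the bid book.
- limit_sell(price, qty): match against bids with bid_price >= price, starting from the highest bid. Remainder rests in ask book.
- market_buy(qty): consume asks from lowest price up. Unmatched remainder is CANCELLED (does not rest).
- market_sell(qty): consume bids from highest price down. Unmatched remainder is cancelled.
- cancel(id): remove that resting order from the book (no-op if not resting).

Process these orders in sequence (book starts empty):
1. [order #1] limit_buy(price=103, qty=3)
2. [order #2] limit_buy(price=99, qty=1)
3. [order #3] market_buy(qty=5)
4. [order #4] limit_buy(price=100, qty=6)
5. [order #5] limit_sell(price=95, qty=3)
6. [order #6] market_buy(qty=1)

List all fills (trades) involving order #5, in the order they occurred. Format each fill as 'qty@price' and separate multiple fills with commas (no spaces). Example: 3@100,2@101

After op 1 [order #1] limit_buy(price=103, qty=3): fills=none; bids=[#1:3@103] asks=[-]
After op 2 [order #2] limit_buy(price=99, qty=1): fills=none; bids=[#1:3@103 #2:1@99] asks=[-]
After op 3 [order #3] market_buy(qty=5): fills=none; bids=[#1:3@103 #2:1@99] asks=[-]
After op 4 [order #4] limit_buy(price=100, qty=6): fills=none; bids=[#1:3@103 #4:6@100 #2:1@99] asks=[-]
After op 5 [order #5] limit_sell(price=95, qty=3): fills=#1x#5:3@103; bids=[#4:6@100 #2:1@99] asks=[-]
After op 6 [order #6] market_buy(qty=1): fills=none; bids=[#4:6@100 #2:1@99] asks=[-]

Answer: 3@103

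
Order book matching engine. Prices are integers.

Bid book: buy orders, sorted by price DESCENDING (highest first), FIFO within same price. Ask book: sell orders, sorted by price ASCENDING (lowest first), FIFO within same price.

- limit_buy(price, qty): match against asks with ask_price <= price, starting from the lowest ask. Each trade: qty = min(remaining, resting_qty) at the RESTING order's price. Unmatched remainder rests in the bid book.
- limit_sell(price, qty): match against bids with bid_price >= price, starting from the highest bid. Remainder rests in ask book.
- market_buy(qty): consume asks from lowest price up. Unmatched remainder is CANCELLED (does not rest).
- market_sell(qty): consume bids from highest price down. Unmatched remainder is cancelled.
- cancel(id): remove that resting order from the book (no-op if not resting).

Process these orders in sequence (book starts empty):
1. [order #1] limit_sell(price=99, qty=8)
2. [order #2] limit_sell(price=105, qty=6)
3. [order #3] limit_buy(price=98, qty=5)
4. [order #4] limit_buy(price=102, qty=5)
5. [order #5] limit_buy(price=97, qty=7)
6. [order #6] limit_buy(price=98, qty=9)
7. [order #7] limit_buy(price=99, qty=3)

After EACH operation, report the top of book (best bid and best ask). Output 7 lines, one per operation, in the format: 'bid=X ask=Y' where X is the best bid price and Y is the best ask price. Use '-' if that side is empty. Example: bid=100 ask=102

Answer: bid=- ask=99
bid=- ask=99
bid=98 ask=99
bid=98 ask=99
bid=98 ask=99
bid=98 ask=99
bid=98 ask=105

Derivation:
After op 1 [order #1] limit_sell(price=99, qty=8): fills=none; bids=[-] asks=[#1:8@99]
After op 2 [order #2] limit_sell(price=105, qty=6): fills=none; bids=[-] asks=[#1:8@99 #2:6@105]
After op 3 [order #3] limit_buy(price=98, qty=5): fills=none; bids=[#3:5@98] asks=[#1:8@99 #2:6@105]
After op 4 [order #4] limit_buy(price=102, qty=5): fills=#4x#1:5@99; bids=[#3:5@98] asks=[#1:3@99 #2:6@105]
After op 5 [order #5] limit_buy(price=97, qty=7): fills=none; bids=[#3:5@98 #5:7@97] asks=[#1:3@99 #2:6@105]
After op 6 [order #6] limit_buy(price=98, qty=9): fills=none; bids=[#3:5@98 #6:9@98 #5:7@97] asks=[#1:3@99 #2:6@105]
After op 7 [order #7] limit_buy(price=99, qty=3): fills=#7x#1:3@99; bids=[#3:5@98 #6:9@98 #5:7@97] asks=[#2:6@105]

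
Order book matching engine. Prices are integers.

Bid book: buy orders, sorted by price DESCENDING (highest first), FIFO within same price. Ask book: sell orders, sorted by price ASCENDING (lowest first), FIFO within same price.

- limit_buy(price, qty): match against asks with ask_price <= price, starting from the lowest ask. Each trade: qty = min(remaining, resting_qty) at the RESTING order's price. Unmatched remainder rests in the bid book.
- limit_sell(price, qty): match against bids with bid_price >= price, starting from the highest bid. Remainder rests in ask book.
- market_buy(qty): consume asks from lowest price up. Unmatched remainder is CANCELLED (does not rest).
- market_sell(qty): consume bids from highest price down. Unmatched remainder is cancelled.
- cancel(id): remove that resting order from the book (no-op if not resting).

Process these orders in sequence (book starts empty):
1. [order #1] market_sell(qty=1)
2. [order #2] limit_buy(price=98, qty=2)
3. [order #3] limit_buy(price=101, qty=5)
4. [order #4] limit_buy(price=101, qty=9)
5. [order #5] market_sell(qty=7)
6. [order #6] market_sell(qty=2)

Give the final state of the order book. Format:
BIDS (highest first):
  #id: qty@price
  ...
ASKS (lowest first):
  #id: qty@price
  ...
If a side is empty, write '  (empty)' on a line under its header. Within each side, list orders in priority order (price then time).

Answer: BIDS (highest first):
  #4: 5@101
  #2: 2@98
ASKS (lowest first):
  (empty)

Derivation:
After op 1 [order #1] market_sell(qty=1): fills=none; bids=[-] asks=[-]
After op 2 [order #2] limit_buy(price=98, qty=2): fills=none; bids=[#2:2@98] asks=[-]
After op 3 [order #3] limit_buy(price=101, qty=5): fills=none; bids=[#3:5@101 #2:2@98] asks=[-]
After op 4 [order #4] limit_buy(price=101, qty=9): fills=none; bids=[#3:5@101 #4:9@101 #2:2@98] asks=[-]
After op 5 [order #5] market_sell(qty=7): fills=#3x#5:5@101 #4x#5:2@101; bids=[#4:7@101 #2:2@98] asks=[-]
After op 6 [order #6] market_sell(qty=2): fills=#4x#6:2@101; bids=[#4:5@101 #2:2@98] asks=[-]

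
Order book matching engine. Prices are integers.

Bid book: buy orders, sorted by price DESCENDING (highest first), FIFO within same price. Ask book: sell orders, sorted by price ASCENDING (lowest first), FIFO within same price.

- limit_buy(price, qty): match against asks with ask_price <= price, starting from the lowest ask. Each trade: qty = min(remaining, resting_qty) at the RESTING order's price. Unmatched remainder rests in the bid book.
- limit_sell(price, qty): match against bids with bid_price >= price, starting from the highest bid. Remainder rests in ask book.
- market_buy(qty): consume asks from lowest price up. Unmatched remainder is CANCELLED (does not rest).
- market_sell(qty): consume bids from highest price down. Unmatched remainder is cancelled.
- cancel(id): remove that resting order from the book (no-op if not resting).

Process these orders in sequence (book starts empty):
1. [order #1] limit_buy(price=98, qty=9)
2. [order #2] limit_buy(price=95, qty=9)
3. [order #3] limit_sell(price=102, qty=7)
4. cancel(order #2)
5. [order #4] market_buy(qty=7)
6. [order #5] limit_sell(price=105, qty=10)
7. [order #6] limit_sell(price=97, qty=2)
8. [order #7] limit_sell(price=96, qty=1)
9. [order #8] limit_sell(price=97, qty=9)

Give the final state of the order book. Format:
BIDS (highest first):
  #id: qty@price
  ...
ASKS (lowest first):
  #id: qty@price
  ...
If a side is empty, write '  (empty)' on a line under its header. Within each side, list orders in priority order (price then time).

After op 1 [order #1] limit_buy(price=98, qty=9): fills=none; bids=[#1:9@98] asks=[-]
After op 2 [order #2] limit_buy(price=95, qty=9): fills=none; bids=[#1:9@98 #2:9@95] asks=[-]
After op 3 [order #3] limit_sell(price=102, qty=7): fills=none; bids=[#1:9@98 #2:9@95] asks=[#3:7@102]
After op 4 cancel(order #2): fills=none; bids=[#1:9@98] asks=[#3:7@102]
After op 5 [order #4] market_buy(qty=7): fills=#4x#3:7@102; bids=[#1:9@98] asks=[-]
After op 6 [order #5] limit_sell(price=105, qty=10): fills=none; bids=[#1:9@98] asks=[#5:10@105]
After op 7 [order #6] limit_sell(price=97, qty=2): fills=#1x#6:2@98; bids=[#1:7@98] asks=[#5:10@105]
After op 8 [order #7] limit_sell(price=96, qty=1): fills=#1x#7:1@98; bids=[#1:6@98] asks=[#5:10@105]
After op 9 [order #8] limit_sell(price=97, qty=9): fills=#1x#8:6@98; bids=[-] asks=[#8:3@97 #5:10@105]

Answer: BIDS (highest first):
  (empty)
ASKS (lowest first):
  #8: 3@97
  #5: 10@105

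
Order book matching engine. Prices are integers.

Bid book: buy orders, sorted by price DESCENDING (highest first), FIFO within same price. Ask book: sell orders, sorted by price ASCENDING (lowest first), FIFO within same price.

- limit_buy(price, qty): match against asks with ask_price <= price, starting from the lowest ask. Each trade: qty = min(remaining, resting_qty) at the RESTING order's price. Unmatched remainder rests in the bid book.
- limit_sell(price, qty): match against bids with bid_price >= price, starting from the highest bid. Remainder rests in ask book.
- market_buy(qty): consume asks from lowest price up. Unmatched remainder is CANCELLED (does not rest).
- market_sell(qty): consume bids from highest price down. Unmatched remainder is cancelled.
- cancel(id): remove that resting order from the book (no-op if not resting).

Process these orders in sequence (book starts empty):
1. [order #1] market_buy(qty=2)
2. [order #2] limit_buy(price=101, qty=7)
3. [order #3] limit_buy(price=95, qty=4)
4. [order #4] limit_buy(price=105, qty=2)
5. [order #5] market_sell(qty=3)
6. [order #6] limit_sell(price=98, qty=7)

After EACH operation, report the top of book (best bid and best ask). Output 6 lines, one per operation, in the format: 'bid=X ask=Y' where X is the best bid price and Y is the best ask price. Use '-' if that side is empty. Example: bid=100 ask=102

Answer: bid=- ask=-
bid=101 ask=-
bid=101 ask=-
bid=105 ask=-
bid=101 ask=-
bid=95 ask=98

Derivation:
After op 1 [order #1] market_buy(qty=2): fills=none; bids=[-] asks=[-]
After op 2 [order #2] limit_buy(price=101, qty=7): fills=none; bids=[#2:7@101] asks=[-]
After op 3 [order #3] limit_buy(price=95, qty=4): fills=none; bids=[#2:7@101 #3:4@95] asks=[-]
After op 4 [order #4] limit_buy(price=105, qty=2): fills=none; bids=[#4:2@105 #2:7@101 #3:4@95] asks=[-]
After op 5 [order #5] market_sell(qty=3): fills=#4x#5:2@105 #2x#5:1@101; bids=[#2:6@101 #3:4@95] asks=[-]
After op 6 [order #6] limit_sell(price=98, qty=7): fills=#2x#6:6@101; bids=[#3:4@95] asks=[#6:1@98]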